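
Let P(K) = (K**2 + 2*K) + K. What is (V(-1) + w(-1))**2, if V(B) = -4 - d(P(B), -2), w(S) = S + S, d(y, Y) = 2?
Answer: 64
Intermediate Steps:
P(K) = K**2 + 3*K
w(S) = 2*S
V(B) = -6 (V(B) = -4 - 1*2 = -4 - 2 = -6)
(V(-1) + w(-1))**2 = (-6 + 2*(-1))**2 = (-6 - 2)**2 = (-8)**2 = 64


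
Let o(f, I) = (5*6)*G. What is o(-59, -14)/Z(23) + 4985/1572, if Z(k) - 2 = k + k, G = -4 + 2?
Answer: 755/393 ≈ 1.9211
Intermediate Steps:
G = -2
o(f, I) = -60 (o(f, I) = (5*6)*(-2) = 30*(-2) = -60)
Z(k) = 2 + 2*k (Z(k) = 2 + (k + k) = 2 + 2*k)
o(-59, -14)/Z(23) + 4985/1572 = -60/(2 + 2*23) + 4985/1572 = -60/(2 + 46) + 4985*(1/1572) = -60/48 + 4985/1572 = -60*1/48 + 4985/1572 = -5/4 + 4985/1572 = 755/393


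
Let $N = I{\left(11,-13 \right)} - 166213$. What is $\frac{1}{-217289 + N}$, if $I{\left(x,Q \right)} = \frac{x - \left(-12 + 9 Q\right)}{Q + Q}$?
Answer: $- \frac{13}{4985596} \approx -2.6075 \cdot 10^{-6}$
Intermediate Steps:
$I{\left(x,Q \right)} = \frac{12 + x - 9 Q}{2 Q}$ ($I{\left(x,Q \right)} = \frac{x - \left(-12 + 9 Q\right)}{2 Q} = \left(12 + x - 9 Q\right) \frac{1}{2 Q} = \frac{12 + x - 9 Q}{2 Q}$)
$N = - \frac{2160839}{13}$ ($N = \frac{12 + 11 - -117}{2 \left(-13\right)} - 166213 = \frac{1}{2} \left(- \frac{1}{13}\right) \left(12 + 11 + 117\right) - 166213 = \frac{1}{2} \left(- \frac{1}{13}\right) 140 - 166213 = - \frac{70}{13} - 166213 = - \frac{2160839}{13} \approx -1.6622 \cdot 10^{5}$)
$\frac{1}{-217289 + N} = \frac{1}{-217289 - \frac{2160839}{13}} = \frac{1}{- \frac{4985596}{13}} = - \frac{13}{4985596}$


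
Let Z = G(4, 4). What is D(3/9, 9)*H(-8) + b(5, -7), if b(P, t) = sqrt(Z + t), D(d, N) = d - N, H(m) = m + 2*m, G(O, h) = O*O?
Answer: 211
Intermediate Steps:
G(O, h) = O**2
Z = 16 (Z = 4**2 = 16)
H(m) = 3*m
b(P, t) = sqrt(16 + t)
D(3/9, 9)*H(-8) + b(5, -7) = (3/9 - 1*9)*(3*(-8)) + sqrt(16 - 7) = (3*(1/9) - 9)*(-24) + sqrt(9) = (1/3 - 9)*(-24) + 3 = -26/3*(-24) + 3 = 208 + 3 = 211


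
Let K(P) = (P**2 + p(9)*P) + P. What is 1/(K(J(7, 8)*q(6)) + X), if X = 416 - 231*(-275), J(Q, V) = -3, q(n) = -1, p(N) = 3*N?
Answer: 1/64034 ≈ 1.5617e-5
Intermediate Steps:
X = 63941 (X = 416 + 63525 = 63941)
K(P) = P**2 + 28*P (K(P) = (P**2 + (3*9)*P) + P = (P**2 + 27*P) + P = P**2 + 28*P)
1/(K(J(7, 8)*q(6)) + X) = 1/((-3*(-1))*(28 - 3*(-1)) + 63941) = 1/(3*(28 + 3) + 63941) = 1/(3*31 + 63941) = 1/(93 + 63941) = 1/64034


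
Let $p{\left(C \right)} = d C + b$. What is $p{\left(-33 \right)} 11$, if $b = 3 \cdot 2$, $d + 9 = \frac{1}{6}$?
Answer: $\frac{6545}{2} \approx 3272.5$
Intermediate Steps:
$d = - \frac{53}{6}$ ($d = -9 + \frac{1}{6} = - \frac{53}{6} \approx -8.8333$)
$b = 6$
$p{\left(C \right)} = 6 - \frac{53 C}{6}$ ($p{\left(C \right)} = - \frac{53 C}{6} + 6 = 6 - \frac{53 C}{6}$)
$p{\left(-33 \right)} 11 = \left(6 - - \frac{583}{2}\right) 11 = \left(6 + \frac{583}{2}\right) 11 = \frac{595}{2} \cdot 11 = \frac{6545}{2}$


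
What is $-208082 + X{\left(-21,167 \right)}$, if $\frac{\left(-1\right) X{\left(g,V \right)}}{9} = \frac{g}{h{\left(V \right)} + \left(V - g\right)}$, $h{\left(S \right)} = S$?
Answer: $- \frac{73868921}{355} \approx -2.0808 \cdot 10^{5}$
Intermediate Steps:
$X{\left(g,V \right)} = - \frac{9 g}{- g + 2 V}$ ($X{\left(g,V \right)} = - 9 \frac{g}{V + \left(V - g\right)} = - 9 \frac{g}{- g + 2 V} = - \frac{9 g}{- g + 2 V}$)
$-208082 + X{\left(-21,167 \right)} = -208082 + 9 \left(-21\right) \frac{1}{-21 - 334} = -208082 + 9 \left(-21\right) \frac{1}{-355} = -208082 + 9 \left(-21\right) \left(- \frac{1}{355}\right) = -208082 + \frac{189}{355} = - \frac{73868921}{355}$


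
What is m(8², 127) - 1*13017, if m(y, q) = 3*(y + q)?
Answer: -12444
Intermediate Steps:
m(y, q) = 3*q + 3*y (m(y, q) = 3*(q + y) = 3*q + 3*y)
m(8², 127) - 1*13017 = (3*127 + 3*8²) - 1*13017 = (381 + 3*64) - 13017 = (381 + 192) - 13017 = 573 - 13017 = -12444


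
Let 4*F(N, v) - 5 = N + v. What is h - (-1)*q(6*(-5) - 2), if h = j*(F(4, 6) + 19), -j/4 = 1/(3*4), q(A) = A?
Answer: -475/12 ≈ -39.583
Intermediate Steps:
F(N, v) = 5/4 + N/4 + v/4 (F(N, v) = 5/4 + (N + v)/4 = 5/4 + (N/4 + v/4) = 5/4 + N/4 + v/4)
j = -⅓ (j = -4/(3*4) = -4/12 = -4*1/12 = -⅓ ≈ -0.33333)
h = -91/12 (h = -((5/4 + (¼)*4 + (¼)*6) + 19)/3 = -((5/4 + 1 + 3/2) + 19)/3 = -(15/4 + 19)/3 = -⅓*91/4 = -91/12 ≈ -7.5833)
h - (-1)*q(6*(-5) - 2) = -91/12 - (-1)*(6*(-5) - 2) = -91/12 - (-1)*(-30 - 2) = -91/12 - (-1)*(-32) = -91/12 - 1*32 = -91/12 - 32 = -475/12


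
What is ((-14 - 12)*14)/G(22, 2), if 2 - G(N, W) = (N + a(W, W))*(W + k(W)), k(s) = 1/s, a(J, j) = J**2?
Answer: 52/9 ≈ 5.7778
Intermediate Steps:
G(N, W) = 2 - (N + W**2)*(W + 1/W)
((-14 - 12)*14)/G(22, 2) = ((-14 - 12)*14)/(2 - 1*2 - 1*2**3 - 1*22*2 - 1*22/2) = (-26*14)/(2 - 2 - 1*8 - 44 - 1*22*1/2) = -364/(2 - 2 - 8 - 44 - 11) = -364/(-63) = -364*(-1/63) = 52/9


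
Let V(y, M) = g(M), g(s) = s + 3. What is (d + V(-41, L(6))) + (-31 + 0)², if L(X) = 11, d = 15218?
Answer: 16193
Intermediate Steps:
g(s) = 3 + s
V(y, M) = 3 + M
(d + V(-41, L(6))) + (-31 + 0)² = (15218 + (3 + 11)) + (-31 + 0)² = (15218 + 14) + (-31)² = 15232 + 961 = 16193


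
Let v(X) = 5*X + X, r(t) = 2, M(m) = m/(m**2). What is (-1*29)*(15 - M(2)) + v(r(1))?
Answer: -817/2 ≈ -408.50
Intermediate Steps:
M(m) = 1/m (M(m) = m/m**2 = 1/m)
v(X) = 6*X
(-1*29)*(15 - M(2)) + v(r(1)) = (-1*29)*(15 - 1/2) + 6*2 = -29*(15 - 1*1/2) + 12 = -29*(15 - 1/2) + 12 = -29*29/2 + 12 = -841/2 + 12 = -817/2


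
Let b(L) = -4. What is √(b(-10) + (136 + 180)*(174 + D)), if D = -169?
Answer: 2*√394 ≈ 39.699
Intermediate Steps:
√(b(-10) + (136 + 180)*(174 + D)) = √(-4 + (136 + 180)*(174 - 169)) = √(-4 + 316*5) = √(-4 + 1580) = √1576 = 2*√394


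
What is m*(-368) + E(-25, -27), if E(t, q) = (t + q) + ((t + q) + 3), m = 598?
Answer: -220165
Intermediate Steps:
E(t, q) = 3 + 2*q + 2*t (E(t, q) = (q + t) + ((q + t) + 3) = (q + t) + (3 + q + t) = 3 + 2*q + 2*t)
m*(-368) + E(-25, -27) = 598*(-368) + (3 + 2*(-27) + 2*(-25)) = -220064 + (3 - 54 - 50) = -220064 - 101 = -220165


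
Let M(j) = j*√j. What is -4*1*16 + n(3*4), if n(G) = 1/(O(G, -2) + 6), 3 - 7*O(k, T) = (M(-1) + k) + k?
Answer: -28141/442 - 7*I/442 ≈ -63.667 - 0.015837*I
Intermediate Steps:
M(j) = j^(3/2)
O(k, T) = 3/7 - 2*k/7 + I/7 (O(k, T) = 3/7 - (((-1)^(3/2) + k) + k)/7 = 3/7 - ((-I + k) + k)/7 = 3/7 - ((k - I) + k)/7 = 3/7 - (-I + 2*k)/7 = 3/7 + (-2*k/7 + I/7) = 3/7 - 2*k/7 + I/7)
n(G) = 1/(45/7 - 2*G/7 + I/7) (n(G) = 1/((3/7 - 2*G/7 + I/7) + 6) = 1/(45/7 - 2*G/7 + I/7))
-4*1*16 + n(3*4) = -4*1*16 + 7/(45 + I - 6*4) = -4*16 + 7/(45 + I - 2*12) = -64 + 7/(45 + I - 24) = -64 + 7/(21 + I) = -64 + 7*((21 - I)/442) = -64 + 7*(21 - I)/442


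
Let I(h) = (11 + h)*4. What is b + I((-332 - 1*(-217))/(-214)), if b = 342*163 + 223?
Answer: 5993621/107 ≈ 56015.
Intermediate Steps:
I(h) = 44 + 4*h
b = 55969 (b = 55746 + 223 = 55969)
b + I((-332 - 1*(-217))/(-214)) = 55969 + (44 + 4*((-332 - 1*(-217))/(-214))) = 55969 + (44 + 4*((-332 + 217)*(-1/214))) = 55969 + (44 + 4*(-115*(-1/214))) = 55969 + (44 + 4*(115/214)) = 55969 + (44 + 230/107) = 55969 + 4938/107 = 5993621/107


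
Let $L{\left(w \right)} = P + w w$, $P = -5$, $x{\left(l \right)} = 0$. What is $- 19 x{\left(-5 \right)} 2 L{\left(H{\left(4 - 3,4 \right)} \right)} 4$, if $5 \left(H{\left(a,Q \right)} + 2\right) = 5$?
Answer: $0$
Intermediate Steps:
$H{\left(a,Q \right)} = -1$ ($H{\left(a,Q \right)} = -2 + \frac{1}{5} \cdot 5 = -2 + 1 = -1$)
$L{\left(w \right)} = -5 + w^{2}$ ($L{\left(w \right)} = -5 + w w = -5 + w^{2}$)
$- 19 x{\left(-5 \right)} 2 L{\left(H{\left(4 - 3,4 \right)} \right)} 4 = \left(-19\right) 0 \cdot 2 \left(-5 + \left(-1\right)^{2}\right) 4 = 0 \cdot 2 \left(-5 + 1\right) 4 = 0 \cdot 2 \left(-4\right) 4 = 0 \left(\left(-8\right) 4\right) = 0 \left(-32\right) = 0$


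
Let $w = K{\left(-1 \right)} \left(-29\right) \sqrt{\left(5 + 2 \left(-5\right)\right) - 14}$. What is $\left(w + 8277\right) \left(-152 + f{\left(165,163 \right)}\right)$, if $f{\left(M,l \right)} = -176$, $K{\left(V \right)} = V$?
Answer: $-2714856 - 9512 i \sqrt{19} \approx -2.7149 \cdot 10^{6} - 41462.0 i$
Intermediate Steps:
$w = 29 i \sqrt{19}$ ($w = \left(-1\right) \left(-29\right) \sqrt{\left(5 + 2 \left(-5\right)\right) - 14} = 29 \sqrt{\left(5 - 10\right) - 14} = 29 \sqrt{-5 - 14} = 29 \sqrt{-19} = 29 i \sqrt{19} \approx 126.41 i$)
$\left(w + 8277\right) \left(-152 + f{\left(165,163 \right)}\right) = \left(29 i \sqrt{19} + 8277\right) \left(-152 - 176\right) = \left(8277 + 29 i \sqrt{19}\right) \left(-328\right) = -2714856 - 9512 i \sqrt{19}$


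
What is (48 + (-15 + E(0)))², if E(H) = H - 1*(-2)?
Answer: 1225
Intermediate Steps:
E(H) = 2 + H (E(H) = H + 2 = 2 + H)
(48 + (-15 + E(0)))² = (48 + (-15 + (2 + 0)))² = (48 + (-15 + 2))² = (48 - 13)² = 35² = 1225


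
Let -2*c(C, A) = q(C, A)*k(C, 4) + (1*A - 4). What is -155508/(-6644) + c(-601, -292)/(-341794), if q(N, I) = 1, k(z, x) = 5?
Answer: 26575367325/1135439668 ≈ 23.405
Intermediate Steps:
c(C, A) = -½ - A/2 (c(C, A) = -(1*5 + (1*A - 4))/2 = -(5 + (A - 4))/2 = -(5 + (-4 + A))/2 = -(1 + A)/2 = -½ - A/2)
-155508/(-6644) + c(-601, -292)/(-341794) = -155508/(-6644) + (-½ - ½*(-292))/(-341794) = -155508*(-1/6644) + (-½ + 146)*(-1/341794) = 38877/1661 + (291/2)*(-1/341794) = 38877/1661 - 291/683588 = 26575367325/1135439668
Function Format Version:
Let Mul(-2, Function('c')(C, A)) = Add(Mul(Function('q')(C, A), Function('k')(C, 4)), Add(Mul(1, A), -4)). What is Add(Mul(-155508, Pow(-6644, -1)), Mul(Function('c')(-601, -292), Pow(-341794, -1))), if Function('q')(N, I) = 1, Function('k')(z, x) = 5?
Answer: Rational(26575367325, 1135439668) ≈ 23.405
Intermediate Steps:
Function('c')(C, A) = Add(Rational(-1, 2), Mul(Rational(-1, 2), A)) (Function('c')(C, A) = Mul(Rational(-1, 2), Add(Mul(1, 5), Add(Mul(1, A), -4))) = Mul(Rational(-1, 2), Add(5, Add(A, -4))) = Mul(Rational(-1, 2), Add(5, Add(-4, A))) = Mul(Rational(-1, 2), Add(1, A)) = Add(Rational(-1, 2), Mul(Rational(-1, 2), A)))
Add(Mul(-155508, Pow(-6644, -1)), Mul(Function('c')(-601, -292), Pow(-341794, -1))) = Add(Mul(-155508, Pow(-6644, -1)), Mul(Add(Rational(-1, 2), Mul(Rational(-1, 2), -292)), Pow(-341794, -1))) = Add(Mul(-155508, Rational(-1, 6644)), Mul(Add(Rational(-1, 2), 146), Rational(-1, 341794))) = Add(Rational(38877, 1661), Mul(Rational(291, 2), Rational(-1, 341794))) = Add(Rational(38877, 1661), Rational(-291, 683588)) = Rational(26575367325, 1135439668)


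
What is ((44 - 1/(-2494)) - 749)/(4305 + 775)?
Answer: -1758269/12669520 ≈ -0.13878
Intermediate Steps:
((44 - 1/(-2494)) - 749)/(4305 + 775) = ((44 - 1*(-1/2494)) - 749)/5080 = ((44 + 1/2494) - 749)*(1/5080) = (109737/2494 - 749)*(1/5080) = -1758269/2494*1/5080 = -1758269/12669520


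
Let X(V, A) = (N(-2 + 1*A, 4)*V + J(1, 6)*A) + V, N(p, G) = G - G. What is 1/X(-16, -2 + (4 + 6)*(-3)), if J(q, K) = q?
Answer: -1/48 ≈ -0.020833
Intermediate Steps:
N(p, G) = 0
X(V, A) = A + V (X(V, A) = (0*V + 1*A) + V = (0 + A) + V = A + V)
1/X(-16, -2 + (4 + 6)*(-3)) = 1/((-2 + (4 + 6)*(-3)) - 16) = 1/((-2 + 10*(-3)) - 16) = 1/((-2 - 30) - 16) = 1/(-32 - 16) = 1/(-48) = -1/48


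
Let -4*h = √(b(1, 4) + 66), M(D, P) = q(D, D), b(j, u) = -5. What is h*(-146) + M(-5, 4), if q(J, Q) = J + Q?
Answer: -10 + 73*√61/2 ≈ 275.07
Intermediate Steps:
M(D, P) = 2*D (M(D, P) = D + D = 2*D)
h = -√61/4 (h = -√(-5 + 66)/4 = -√61/4 ≈ -1.9526)
h*(-146) + M(-5, 4) = -√61/4*(-146) + 2*(-5) = 73*√61/2 - 10 = -10 + 73*√61/2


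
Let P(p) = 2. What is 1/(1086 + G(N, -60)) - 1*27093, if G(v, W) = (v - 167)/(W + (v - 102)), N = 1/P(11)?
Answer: -9512650000/351111 ≈ -27093.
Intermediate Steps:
N = ½ (N = 1/2 = ½ ≈ 0.50000)
G(v, W) = (-167 + v)/(-102 + W + v) (G(v, W) = (-167 + v)/(W + (-102 + v)) = (-167 + v)/(-102 + W + v))
1/(1086 + G(N, -60)) - 1*27093 = 1/(1086 + (-167 + ½)/(-102 - 60 + ½)) - 1*27093 = 1/(1086 - 333/2/(-323/2)) - 27093 = 1/(1086 - 2/323*(-333/2)) - 27093 = 1/(1086 + 333/323) - 27093 = 1/(351111/323) - 27093 = 323/351111 - 27093 = -9512650000/351111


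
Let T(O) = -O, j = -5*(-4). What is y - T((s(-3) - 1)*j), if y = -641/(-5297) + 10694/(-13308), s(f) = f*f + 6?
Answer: 9844888795/35246238 ≈ 279.32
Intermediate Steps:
j = 20
s(f) = 6 + f² (s(f) = f² + 6 = 6 + f²)
y = -24057845/35246238 (y = -641*(-1/5297) + 10694*(-1/13308) = 641/5297 - 5347/6654 = -24057845/35246238 ≈ -0.68256)
y - T((s(-3) - 1)*j) = -24057845/35246238 - (-1)*((6 + (-3)²) - 1)*20 = -24057845/35246238 - (-1)*((6 + 9) - 1)*20 = -24057845/35246238 - (-1)*(15 - 1)*20 = -24057845/35246238 - (-1)*14*20 = -24057845/35246238 - (-1)*280 = -24057845/35246238 - 1*(-280) = -24057845/35246238 + 280 = 9844888795/35246238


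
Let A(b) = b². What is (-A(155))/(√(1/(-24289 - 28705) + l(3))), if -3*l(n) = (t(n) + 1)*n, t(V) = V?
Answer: 24025*I*√138685298/23553 ≈ 12012.0*I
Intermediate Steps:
l(n) = -n*(1 + n)/3 (l(n) = -(n + 1)*n/3 = -(1 + n)*n/3 = -n*(1 + n)/3)
(-A(155))/(√(1/(-24289 - 28705) + l(3))) = (-1*155²)/(√(1/(-24289 - 28705) - ⅓*3*(1 + 3))) = (-1*24025)/(√(1/(-52994) - ⅓*3*4)) = -24025/√(-1/52994 - 4) = -24025*(-I*√138685298/23553) = -(-24025)*I*√138685298/23553 = 24025*I*√138685298/23553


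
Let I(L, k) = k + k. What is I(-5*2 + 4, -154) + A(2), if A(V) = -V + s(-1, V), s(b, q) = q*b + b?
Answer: -313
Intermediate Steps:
s(b, q) = b + b*q (s(b, q) = b*q + b = b + b*q)
I(L, k) = 2*k
A(V) = -1 - 2*V (A(V) = -V - (1 + V) = -V + (-1 - V) = -1 - 2*V)
I(-5*2 + 4, -154) + A(2) = 2*(-154) + (-1 - 2*2) = -308 + (-1 - 4) = -308 - 5 = -313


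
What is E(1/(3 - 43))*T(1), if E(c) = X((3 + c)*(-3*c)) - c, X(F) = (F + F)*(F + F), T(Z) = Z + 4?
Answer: 143449/128000 ≈ 1.1207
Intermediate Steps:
T(Z) = 4 + Z
X(F) = 4*F² (X(F) = (2*F)*(2*F) = 4*F²)
E(c) = -c + 36*c²*(3 + c)² (E(c) = 4*((3 + c)*(-3*c))² - c = 4*(-3*c*(3 + c))² - c = 4*(9*c²*(3 + c)²) - c = 36*c²*(3 + c)² - c = -c + 36*c²*(3 + c)²)
E(1/(3 - 43))*T(1) = ((-1 + 36*(3 + 1/(3 - 43))²/(3 - 43))/(3 - 43))*(4 + 1) = ((-1 + 36*(3 + 1/(-40))²/(-40))/(-40))*5 = -(-1 + 36*(-1/40)*(3 - 1/40)²)/40*5 = -(-1 + 36*(-1/40)*(119/40)²)/40*5 = -(-1 + 36*(-1/40)*(14161/1600))/40*5 = -(-1 - 127449/16000)/40*5 = -1/40*(-143449/16000)*5 = (143449/640000)*5 = 143449/128000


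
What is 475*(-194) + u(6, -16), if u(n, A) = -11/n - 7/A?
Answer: -4423267/48 ≈ -92151.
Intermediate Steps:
475*(-194) + u(6, -16) = 475*(-194) + (-11/6 - 7/(-16)) = -92150 + (-11*1/6 - 7*(-1/16)) = -92150 + (-11/6 + 7/16) = -92150 - 67/48 = -4423267/48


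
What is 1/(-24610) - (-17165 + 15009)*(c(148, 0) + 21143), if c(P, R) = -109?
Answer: 1116046371439/24610 ≈ 4.5349e+7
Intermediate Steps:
1/(-24610) - (-17165 + 15009)*(c(148, 0) + 21143) = 1/(-24610) - (-17165 + 15009)*(-109 + 21143) = -1/24610 - (-2156)*21034 = -1/24610 - 1*(-45349304) = -1/24610 + 45349304 = 1116046371439/24610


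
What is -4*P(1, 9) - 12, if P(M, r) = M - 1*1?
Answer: -12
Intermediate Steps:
P(M, r) = -1 + M (P(M, r) = M - 1 = -1 + M)
-4*P(1, 9) - 12 = -4*(-1 + 1) - 12 = -4*0 - 12 = 0 - 12 = -12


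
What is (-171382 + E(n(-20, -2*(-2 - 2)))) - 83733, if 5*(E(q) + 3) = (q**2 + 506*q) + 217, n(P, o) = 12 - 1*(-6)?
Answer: -1265941/5 ≈ -2.5319e+5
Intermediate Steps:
n(P, o) = 18 (n(P, o) = 12 + 6 = 18)
E(q) = 202/5 + q**2/5 + 506*q/5 (E(q) = -3 + ((q**2 + 506*q) + 217)/5 = -3 + (217 + q**2 + 506*q)/5 = -3 + (217/5 + q**2/5 + 506*q/5) = 202/5 + q**2/5 + 506*q/5)
(-171382 + E(n(-20, -2*(-2 - 2)))) - 83733 = (-171382 + (202/5 + (1/5)*18**2 + (506/5)*18)) - 83733 = (-171382 + (202/5 + (1/5)*324 + 9108/5)) - 83733 = (-171382 + (202/5 + 324/5 + 9108/5)) - 83733 = (-171382 + 9634/5) - 83733 = -847276/5 - 83733 = -1265941/5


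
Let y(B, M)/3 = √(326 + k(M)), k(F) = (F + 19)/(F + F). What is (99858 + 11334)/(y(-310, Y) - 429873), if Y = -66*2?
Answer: -1402087532736/5420529933607 - 74128*√5687682/5420529933607 ≈ -0.25870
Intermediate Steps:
k(F) = (19 + F)/(2*F) (k(F) = (19 + F)/((2*F)) = (19 + F)*(1/(2*F)) = (19 + F)/(2*F))
Y = -132
y(B, M) = 3*√(326 + (19 + M)/(2*M))
(99858 + 11334)/(y(-310, Y) - 429873) = (99858 + 11334)/(3*√(1306 + 38/(-132))/2 - 429873) = 111192/(3*√(1306 + 38*(-1/132))/2 - 429873) = 111192/(3*√(1306 - 19/66)/2 - 429873) = 111192/(3*√(86177/66)/2 - 429873) = 111192/(3*(√5687682/66)/2 - 429873) = 111192/(√5687682/44 - 429873) = 111192/(-429873 + √5687682/44)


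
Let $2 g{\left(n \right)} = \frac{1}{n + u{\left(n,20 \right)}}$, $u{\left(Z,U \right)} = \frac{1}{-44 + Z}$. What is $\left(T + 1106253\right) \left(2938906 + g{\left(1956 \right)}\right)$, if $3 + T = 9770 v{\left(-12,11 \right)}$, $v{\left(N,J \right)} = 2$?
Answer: $\frac{12373710096688666260}{3739873} \approx 3.3086 \cdot 10^{12}$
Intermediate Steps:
$g{\left(n \right)} = \frac{1}{2 \left(n + \frac{1}{-44 + n}\right)}$
$T = 19537$ ($T = -3 + 9770 \cdot 2 = -3 + 19540 = 19537$)
$\left(T + 1106253\right) \left(2938906 + g{\left(1956 \right)}\right) = \left(19537 + 1106253\right) \left(2938906 + \frac{-44 + 1956}{2 \left(1 + 1956 \left(-44 + 1956\right)\right)}\right) = 1125790 \left(2938906 + \frac{1}{2} \frac{1}{1 + 1956 \cdot 1912} \cdot 1912\right) = 1125790 \left(2938906 + \frac{1}{2} \frac{1}{1 + 3739872} \cdot 1912\right) = 1125790 \left(2938906 + \frac{1}{2} \cdot \frac{1}{3739873} \cdot 1912\right) = 1125790 \left(2938906 + \frac{956}{3739873}\right) = 1125790 \cdot \frac{10991135199894}{3739873} = \frac{12373710096688666260}{3739873}$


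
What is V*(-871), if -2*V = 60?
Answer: 26130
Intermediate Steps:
V = -30 (V = -1/2*60 = -30)
V*(-871) = -30*(-871) = 26130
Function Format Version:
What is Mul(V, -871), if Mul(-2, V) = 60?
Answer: 26130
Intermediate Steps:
V = -30 (V = Mul(Rational(-1, 2), 60) = -30)
Mul(V, -871) = Mul(-30, -871) = 26130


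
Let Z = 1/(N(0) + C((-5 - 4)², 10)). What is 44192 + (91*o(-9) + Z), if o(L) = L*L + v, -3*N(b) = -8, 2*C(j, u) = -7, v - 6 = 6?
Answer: 263269/5 ≈ 52654.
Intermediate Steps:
v = 12 (v = 6 + 6 = 12)
C(j, u) = -7/2 (C(j, u) = (½)*(-7) = -7/2)
N(b) = 8/3 (N(b) = -⅓*(-8) = 8/3)
o(L) = 12 + L² (o(L) = L*L + 12 = L² + 12 = 12 + L²)
Z = -6/5 (Z = 1/(8/3 - 7/2) = 1/(-⅚) = -6/5 ≈ -1.2000)
44192 + (91*o(-9) + Z) = 44192 + (91*(12 + (-9)²) - 6/5) = 44192 + (91*(12 + 81) - 6/5) = 44192 + (91*93 - 6/5) = 44192 + (8463 - 6/5) = 44192 + 42309/5 = 263269/5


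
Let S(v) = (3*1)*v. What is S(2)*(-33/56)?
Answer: -99/28 ≈ -3.5357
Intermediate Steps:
S(v) = 3*v
S(2)*(-33/56) = (3*2)*(-33/56) = 6*(-33*1/56) = 6*(-33/56) = -99/28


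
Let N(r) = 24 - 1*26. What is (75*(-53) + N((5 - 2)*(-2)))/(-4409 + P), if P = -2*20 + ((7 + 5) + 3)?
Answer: 3977/4434 ≈ 0.89693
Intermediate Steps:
P = -25 (P = -40 + (12 + 3) = -40 + 15 = -25)
N(r) = -2 (N(r) = 24 - 26 = -2)
(75*(-53) + N((5 - 2)*(-2)))/(-4409 + P) = (75*(-53) - 2)/(-4409 - 25) = (-3975 - 2)/(-4434) = -3977*(-1/4434) = 3977/4434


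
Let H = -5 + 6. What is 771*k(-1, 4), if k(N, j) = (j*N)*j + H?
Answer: -11565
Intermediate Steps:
H = 1
k(N, j) = 1 + N*j² (k(N, j) = (j*N)*j + 1 = (N*j)*j + 1 = N*j² + 1 = 1 + N*j²)
771*k(-1, 4) = 771*(1 - 1*4²) = 771*(1 - 1*16) = 771*(1 - 16) = 771*(-15) = -11565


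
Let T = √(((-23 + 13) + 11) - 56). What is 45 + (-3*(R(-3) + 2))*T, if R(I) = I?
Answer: 45 + 3*I*√55 ≈ 45.0 + 22.249*I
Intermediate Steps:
T = I*√55 (T = √((-10 + 11) - 56) = √(1 - 56) = √(-55) = I*√55 ≈ 7.4162*I)
45 + (-3*(R(-3) + 2))*T = 45 + (-3*(-3 + 2))*(I*√55) = 45 + (-3*(-1))*(I*√55) = 45 + 3*(I*√55) = 45 + 3*I*√55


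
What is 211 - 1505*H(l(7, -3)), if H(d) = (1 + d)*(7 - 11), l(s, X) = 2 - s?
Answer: -23869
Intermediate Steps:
H(d) = -4 - 4*d (H(d) = (1 + d)*(-4) = -4 - 4*d)
211 - 1505*H(l(7, -3)) = 211 - 1505*(-4 - 4*(2 - 1*7)) = 211 - 1505*(-4 - 4*(2 - 7)) = 211 - 1505*(-4 - 4*(-5)) = 211 - 1505*(-4 + 20) = 211 - 1505*16 = 211 - 24080 = -23869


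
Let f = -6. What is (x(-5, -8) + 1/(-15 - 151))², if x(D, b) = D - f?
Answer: 27225/27556 ≈ 0.98799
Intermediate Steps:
x(D, b) = 6 + D (x(D, b) = D - 1*(-6) = D + 6 = 6 + D)
(x(-5, -8) + 1/(-15 - 151))² = ((6 - 5) + 1/(-15 - 151))² = (1 + 1/(-166))² = (1 - 1/166)² = (165/166)² = 27225/27556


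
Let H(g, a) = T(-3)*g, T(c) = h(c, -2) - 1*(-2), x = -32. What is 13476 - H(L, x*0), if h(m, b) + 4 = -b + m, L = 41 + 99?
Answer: 13896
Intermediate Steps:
L = 140
h(m, b) = -4 + m - b (h(m, b) = -4 + (-b + m) = -4 + (m - b) = -4 + m - b)
T(c) = c (T(c) = (-4 + c - 1*(-2)) - 1*(-2) = (-4 + c + 2) + 2 = (-2 + c) + 2 = c)
H(g, a) = -3*g
13476 - H(L, x*0) = 13476 - (-3)*140 = 13476 - 1*(-420) = 13476 + 420 = 13896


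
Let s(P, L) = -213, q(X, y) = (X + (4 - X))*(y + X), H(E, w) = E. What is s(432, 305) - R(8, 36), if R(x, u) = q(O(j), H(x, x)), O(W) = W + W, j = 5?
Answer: -285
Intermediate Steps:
O(W) = 2*W
q(X, y) = 4*X + 4*y (q(X, y) = 4*(X + y) = 4*X + 4*y)
R(x, u) = 40 + 4*x (R(x, u) = 4*(2*5) + 4*x = 4*10 + 4*x = 40 + 4*x)
s(432, 305) - R(8, 36) = -213 - (40 + 4*8) = -213 - (40 + 32) = -213 - 1*72 = -213 - 72 = -285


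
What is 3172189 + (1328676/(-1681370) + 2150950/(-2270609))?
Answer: 6055283352093371593/1908866927165 ≈ 3.1722e+6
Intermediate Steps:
3172189 + (1328676/(-1681370) + 2150950/(-2270609)) = 3172189 + (1328676*(-1/1681370) + 2150950*(-1/2270609)) = 3172189 + (-664338/840685 - 2150950/2270609) = 3172189 - 3316723242592/1908866927165 = 6055283352093371593/1908866927165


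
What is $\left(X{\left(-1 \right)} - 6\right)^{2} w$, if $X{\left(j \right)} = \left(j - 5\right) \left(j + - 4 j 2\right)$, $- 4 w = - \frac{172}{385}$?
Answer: $\frac{99072}{385} \approx 257.33$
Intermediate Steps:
$w = \frac{43}{385}$ ($w = - \frac{\left(-172\right) \frac{1}{385}}{4} = \left(- \frac{1}{4}\right) \left(- \frac{172}{385}\right) = \frac{43}{385} \approx 0.11169$)
$X{\left(j \right)} = - 7 j \left(-5 + j\right)$ ($X{\left(j \right)} = \left(-5 + j\right) \left(j - 8 j\right) = \left(-5 + j\right) \left(- 7 j\right) = - 7 j \left(-5 + j\right)$)
$\left(X{\left(-1 \right)} - 6\right)^{2} w = \left(7 \left(-1\right) \left(5 - -1\right) - 6\right)^{2} \cdot \frac{43}{385} = \left(7 \left(-1\right) \left(5 + 1\right) - 6\right)^{2} \cdot \frac{43}{385} = \left(7 \left(-1\right) 6 - 6\right)^{2} \cdot \frac{43}{385} = \left(-42 - 6\right)^{2} \cdot \frac{43}{385} = \left(-48\right)^{2} \cdot \frac{43}{385} = 2304 \cdot \frac{43}{385} = \frac{99072}{385}$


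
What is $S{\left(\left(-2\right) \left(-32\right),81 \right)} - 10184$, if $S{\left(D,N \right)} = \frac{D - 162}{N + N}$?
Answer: $- \frac{824953}{81} \approx -10185.0$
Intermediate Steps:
$S{\left(D,N \right)} = \frac{-162 + D}{2 N}$
$S{\left(\left(-2\right) \left(-32\right),81 \right)} - 10184 = \frac{-162 - -64}{2 \cdot 81} - 10184 = \frac{1}{2} \cdot \frac{1}{81} \left(-162 + 64\right) - 10184 = \frac{1}{2} \cdot \frac{1}{81} \left(-98\right) - 10184 = - \frac{49}{81} - 10184 = - \frac{824953}{81}$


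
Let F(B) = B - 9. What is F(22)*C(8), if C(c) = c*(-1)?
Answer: -104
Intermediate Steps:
C(c) = -c
F(B) = -9 + B
F(22)*C(8) = (-9 + 22)*(-1*8) = 13*(-8) = -104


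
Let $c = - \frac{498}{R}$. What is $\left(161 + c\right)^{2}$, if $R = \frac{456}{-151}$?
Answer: $\frac{613503361}{5776} \approx 1.0622 \cdot 10^{5}$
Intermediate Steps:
$R = - \frac{456}{151}$ ($R = 456 \left(- \frac{1}{151}\right) = - \frac{456}{151} \approx -3.0199$)
$c = \frac{12533}{76}$ ($c = - \frac{498}{- \frac{456}{151}} = \left(-498\right) \left(- \frac{151}{456}\right) = \frac{12533}{76} \approx 164.91$)
$\left(161 + c\right)^{2} = \left(161 + \frac{12533}{76}\right)^{2} = \left(\frac{24769}{76}\right)^{2} = \frac{613503361}{5776}$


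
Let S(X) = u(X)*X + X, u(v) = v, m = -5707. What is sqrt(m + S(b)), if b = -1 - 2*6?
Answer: I*sqrt(5551) ≈ 74.505*I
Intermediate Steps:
b = -13 (b = -1 - 12 = -13)
S(X) = X + X**2 (S(X) = X*X + X = X**2 + X = X + X**2)
sqrt(m + S(b)) = sqrt(-5707 - 13*(1 - 13)) = sqrt(-5707 - 13*(-12)) = sqrt(-5707 + 156) = sqrt(-5551) = I*sqrt(5551)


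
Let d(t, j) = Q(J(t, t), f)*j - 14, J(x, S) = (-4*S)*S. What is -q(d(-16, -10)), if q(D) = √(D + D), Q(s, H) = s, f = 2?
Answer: -2*√5113 ≈ -143.01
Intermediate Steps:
J(x, S) = -4*S²
d(t, j) = -14 - 4*j*t² (d(t, j) = (-4*t²)*j - 14 = -4*j*t² - 14 = -14 - 4*j*t²)
q(D) = √2*√D (q(D) = √(2*D) = √2*√D)
-q(d(-16, -10)) = -√2*√(-14 - 4*(-10)*(-16)²) = -√2*√(-14 - 4*(-10)*256) = -√2*√(-14 + 10240) = -√2*√10226 = -2*√5113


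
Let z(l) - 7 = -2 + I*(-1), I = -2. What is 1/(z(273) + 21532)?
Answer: 1/21539 ≈ 4.6427e-5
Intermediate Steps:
z(l) = 7 (z(l) = 7 + (-2 - 2*(-1)) = 7 + (-2 + 2) = 7 + 0 = 7)
1/(z(273) + 21532) = 1/(7 + 21532) = 1/21539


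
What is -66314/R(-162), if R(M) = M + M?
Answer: 33157/162 ≈ 204.67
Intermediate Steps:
R(M) = 2*M
-66314/R(-162) = -66314/(2*(-162)) = -66314/(-324) = -66314*(-1/324) = 33157/162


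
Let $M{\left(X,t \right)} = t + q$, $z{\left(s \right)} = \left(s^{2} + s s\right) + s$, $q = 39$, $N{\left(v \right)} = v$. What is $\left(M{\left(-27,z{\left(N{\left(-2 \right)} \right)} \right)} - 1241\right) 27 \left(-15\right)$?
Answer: $484380$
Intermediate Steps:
$z{\left(s \right)} = s + 2 s^{2}$ ($z{\left(s \right)} = \left(s^{2} + s^{2}\right) + s = 2 s^{2} + s = s + 2 s^{2}$)
$M{\left(X,t \right)} = 39 + t$ ($M{\left(X,t \right)} = t + 39 = 39 + t$)
$\left(M{\left(-27,z{\left(N{\left(-2 \right)} \right)} \right)} - 1241\right) 27 \left(-15\right) = \left(\left(39 - 2 \left(1 + 2 \left(-2\right)\right)\right) - 1241\right) 27 \left(-15\right) = \left(\left(39 - 2 \left(1 - 4\right)\right) - 1241\right) \left(-405\right) = \left(\left(39 - -6\right) - 1241\right) \left(-405\right) = \left(\left(39 + 6\right) - 1241\right) \left(-405\right) = \left(45 - 1241\right) \left(-405\right) = \left(-1196\right) \left(-405\right) = 484380$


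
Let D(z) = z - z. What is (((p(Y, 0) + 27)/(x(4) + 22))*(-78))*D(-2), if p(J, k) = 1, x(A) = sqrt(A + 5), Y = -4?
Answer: 0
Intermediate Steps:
x(A) = sqrt(5 + A)
D(z) = 0
(((p(Y, 0) + 27)/(x(4) + 22))*(-78))*D(-2) = (((1 + 27)/(sqrt(5 + 4) + 22))*(-78))*0 = ((28/(sqrt(9) + 22))*(-78))*0 = ((28/(3 + 22))*(-78))*0 = ((28/25)*(-78))*0 = -2184/25*0 = 0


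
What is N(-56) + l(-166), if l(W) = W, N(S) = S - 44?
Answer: -266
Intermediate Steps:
N(S) = -44 + S
N(-56) + l(-166) = (-44 - 56) - 166 = -100 - 166 = -266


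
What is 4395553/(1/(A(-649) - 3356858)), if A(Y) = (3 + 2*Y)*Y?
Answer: -11060982755859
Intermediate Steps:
A(Y) = Y*(3 + 2*Y)
4395553/(1/(A(-649) - 3356858)) = 4395553/(1/(-649*(3 + 2*(-649)) - 3356858)) = 4395553/(1/(-649*(3 - 1298) - 3356858)) = 4395553/(1/(-649*(-1295) - 3356858)) = 4395553/(1/(840455 - 3356858)) = 4395553/(1/(-2516403)) = 4395553/(-1/2516403) = 4395553*(-2516403) = -11060982755859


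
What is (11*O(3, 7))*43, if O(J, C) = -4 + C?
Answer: 1419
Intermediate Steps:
(11*O(3, 7))*43 = (11*(-4 + 7))*43 = (11*3)*43 = 33*43 = 1419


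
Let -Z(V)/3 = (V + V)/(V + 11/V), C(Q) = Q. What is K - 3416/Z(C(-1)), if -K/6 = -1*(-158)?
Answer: 5884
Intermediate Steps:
K = -948 (K = -(-6)*(-158) = -6*158 = -948)
Z(V) = -6*V/(V + 11/V) (Z(V) = -3*(V + V)/(V + 11/V) = -3*2*V/(V + 11/V) = -6*V/(V + 11/V))
K - 3416/Z(C(-1)) = -948 - 3416/((-6*(-1)²/(11 + (-1)²))) = -948 - 3416/((-6*1/(11 + 1))) = -948 - 3416/((-6*1/12)) = -948 - 3416/((-6*1*1/12)) = -948 - 3416/(-½) = -948 - 3416*(-2) = -948 - 56*(-122) = -948 + 6832 = 5884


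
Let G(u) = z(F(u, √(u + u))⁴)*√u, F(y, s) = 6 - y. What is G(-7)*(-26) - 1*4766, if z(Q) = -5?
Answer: -4766 + 130*I*√7 ≈ -4766.0 + 343.95*I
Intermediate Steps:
G(u) = -5*√u
G(-7)*(-26) - 1*4766 = -5*I*√7*(-26) - 1*4766 = -5*I*√7*(-26) - 4766 = 130*I*√7 - 4766 = -4766 + 130*I*√7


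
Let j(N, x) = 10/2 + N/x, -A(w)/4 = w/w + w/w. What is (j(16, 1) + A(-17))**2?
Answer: 169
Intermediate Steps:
A(w) = -8 (A(w) = -4*(w/w + w/w) = -4*(1 + 1) = -4*2 = -8)
j(N, x) = 5 + N/x (j(N, x) = 10*(1/2) + N/x = 5 + N/x)
(j(16, 1) + A(-17))**2 = ((5 + 16/1) - 8)**2 = ((5 + 16*1) - 8)**2 = ((5 + 16) - 8)**2 = (21 - 8)**2 = 13**2 = 169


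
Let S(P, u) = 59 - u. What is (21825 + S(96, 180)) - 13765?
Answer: 7939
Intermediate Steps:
(21825 + S(96, 180)) - 13765 = (21825 + (59 - 1*180)) - 13765 = (21825 + (59 - 180)) - 13765 = (21825 - 121) - 13765 = 21704 - 13765 = 7939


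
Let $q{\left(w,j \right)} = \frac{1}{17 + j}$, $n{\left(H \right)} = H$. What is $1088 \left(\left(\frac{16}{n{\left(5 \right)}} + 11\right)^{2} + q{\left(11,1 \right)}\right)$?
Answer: $\frac{49375072}{225} \approx 2.1944 \cdot 10^{5}$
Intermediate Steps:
$1088 \left(\left(\frac{16}{n{\left(5 \right)}} + 11\right)^{2} + q{\left(11,1 \right)}\right) = 1088 \left(\left(\frac{16}{5} + 11\right)^{2} + \frac{1}{17 + 1}\right) = 1088 \left(\left(16 \cdot \frac{1}{5} + 11\right)^{2} + \frac{1}{18}\right) = 1088 \left(\left(\frac{16}{5} + 11\right)^{2} + \frac{1}{18}\right) = 1088 \left(\left(\frac{71}{5}\right)^{2} + \frac{1}{18}\right) = 1088 \left(\frac{5041}{25} + \frac{1}{18}\right) = 1088 \cdot \frac{90763}{450} = \frac{49375072}{225}$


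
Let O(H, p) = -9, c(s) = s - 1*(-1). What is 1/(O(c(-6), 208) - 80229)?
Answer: -1/80238 ≈ -1.2463e-5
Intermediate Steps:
c(s) = 1 + s (c(s) = s + 1 = 1 + s)
1/(O(c(-6), 208) - 80229) = 1/(-9 - 80229) = 1/(-80238) = -1/80238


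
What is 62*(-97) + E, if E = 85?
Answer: -5929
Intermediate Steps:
62*(-97) + E = 62*(-97) + 85 = -6014 + 85 = -5929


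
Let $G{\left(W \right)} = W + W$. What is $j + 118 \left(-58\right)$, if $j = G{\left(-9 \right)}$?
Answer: $-6862$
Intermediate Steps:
$G{\left(W \right)} = 2 W$
$j = -18$ ($j = 2 \left(-9\right) = -18$)
$j + 118 \left(-58\right) = -18 + 118 \left(-58\right) = -18 - 6844 = -6862$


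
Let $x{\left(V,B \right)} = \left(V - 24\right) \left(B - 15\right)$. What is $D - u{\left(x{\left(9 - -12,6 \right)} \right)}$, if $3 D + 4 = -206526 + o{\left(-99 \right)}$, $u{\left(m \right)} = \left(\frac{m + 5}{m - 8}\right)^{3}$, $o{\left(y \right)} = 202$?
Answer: $- \frac{471767352}{6859} \approx -68781.0$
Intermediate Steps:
$x{\left(V,B \right)} = \left(-24 + V\right) \left(-15 + B\right)$
$u{\left(m \right)} = \frac{\left(5 + m\right)^{3}}{\left(-8 + m\right)^{3}}$ ($u{\left(m \right)} = \left(\frac{5 + m}{-8 + m}\right)^{3} = \frac{\left(5 + m\right)^{3}}{\left(-8 + m\right)^{3}}$)
$D = -68776$ ($D = - \frac{4}{3} + \frac{-206526 + 202}{3} = - \frac{4}{3} + \frac{1}{3} \left(-206324\right) = - \frac{4}{3} - \frac{206324}{3} = -68776$)
$D - u{\left(x{\left(9 - -12,6 \right)} \right)} = -68776 - \frac{\left(5 + \left(360 - 144 - 15 \left(9 - -12\right) + 6 \left(9 - -12\right)\right)\right)^{3}}{\left(-8 + \left(360 - 144 - 15 \left(9 - -12\right) + 6 \left(9 - -12\right)\right)\right)^{3}} = -68776 - \frac{\left(5 + \left(360 - 144 - 15 \left(9 + 12\right) + 6 \left(9 + 12\right)\right)\right)^{3}}{\left(-8 + \left(360 - 144 - 15 \left(9 + 12\right) + 6 \left(9 + 12\right)\right)\right)^{3}} = -68776 - \frac{\left(5 + \left(360 - 144 - 315 + 6 \cdot 21\right)\right)^{3}}{\left(-8 + \left(360 - 144 - 315 + 6 \cdot 21\right)\right)^{3}} = -68776 - \frac{\left(5 + \left(360 - 144 - 315 + 126\right)\right)^{3}}{\left(-8 + \left(360 - 144 - 315 + 126\right)\right)^{3}} = -68776 - \frac{\left(5 + 27\right)^{3}}{\left(-8 + 27\right)^{3}} = -68776 - \frac{32^{3}}{6859} = -68776 - \frac{1}{6859} \cdot 32768 = -68776 - \frac{32768}{6859} = - \frac{471767352}{6859}$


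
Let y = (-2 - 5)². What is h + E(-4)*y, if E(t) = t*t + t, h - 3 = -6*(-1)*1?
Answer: 597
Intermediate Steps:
y = 49 (y = (-7)² = 49)
h = 9 (h = 3 - 6*(-1)*1 = 3 + 6*1 = 3 + 6 = 9)
E(t) = t + t² (E(t) = t² + t = t + t²)
h + E(-4)*y = 9 - 4*(1 - 4)*49 = 9 - 4*(-3)*49 = 9 + 12*49 = 9 + 588 = 597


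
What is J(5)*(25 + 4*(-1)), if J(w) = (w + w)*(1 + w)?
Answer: 1260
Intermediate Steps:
J(w) = 2*w*(1 + w) (J(w) = (2*w)*(1 + w) = 2*w*(1 + w))
J(5)*(25 + 4*(-1)) = (2*5*(1 + 5))*(25 + 4*(-1)) = (2*5*6)*(25 - 4) = 60*21 = 1260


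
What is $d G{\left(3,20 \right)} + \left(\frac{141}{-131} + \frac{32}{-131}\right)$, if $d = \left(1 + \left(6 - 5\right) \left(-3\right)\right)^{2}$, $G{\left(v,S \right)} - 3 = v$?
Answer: $\frac{2971}{131} \approx 22.679$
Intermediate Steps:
$G{\left(v,S \right)} = 3 + v$
$d = 4$ ($d = \left(1 + 1 \left(-3\right)\right)^{2} = \left(1 - 3\right)^{2} = \left(-2\right)^{2} = 4$)
$d G{\left(3,20 \right)} + \left(\frac{141}{-131} + \frac{32}{-131}\right) = 4 \left(3 + 3\right) + \left(\frac{141}{-131} + \frac{32}{-131}\right) = 4 \cdot 6 + \left(141 \left(- \frac{1}{131}\right) + 32 \left(- \frac{1}{131}\right)\right) = 24 - \frac{173}{131} = \frac{2971}{131}$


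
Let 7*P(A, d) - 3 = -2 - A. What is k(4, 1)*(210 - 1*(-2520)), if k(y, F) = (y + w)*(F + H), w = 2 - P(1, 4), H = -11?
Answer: -163800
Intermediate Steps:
P(A, d) = ⅐ - A/7 (P(A, d) = 3/7 + (-2 - A)/7 = 3/7 + (-2/7 - A/7) = ⅐ - A/7)
w = 2 (w = 2 - (⅐ - ⅐*1) = 2 - (⅐ - ⅐) = 2 - 1*0 = 2 + 0 = 2)
k(y, F) = (-11 + F)*(2 + y) (k(y, F) = (y + 2)*(F - 11) = (2 + y)*(-11 + F) = (-11 + F)*(2 + y))
k(4, 1)*(210 - 1*(-2520)) = (-22 - 11*4 + 2*1 + 1*4)*(210 - 1*(-2520)) = (-22 - 44 + 2 + 4)*(210 + 2520) = -60*2730 = -163800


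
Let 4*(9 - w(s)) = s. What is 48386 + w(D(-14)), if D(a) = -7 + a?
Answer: 193601/4 ≈ 48400.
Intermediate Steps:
w(s) = 9 - s/4
48386 + w(D(-14)) = 48386 + (9 - (-7 - 14)/4) = 48386 + (9 - ¼*(-21)) = 48386 + (9 + 21/4) = 48386 + 57/4 = 193601/4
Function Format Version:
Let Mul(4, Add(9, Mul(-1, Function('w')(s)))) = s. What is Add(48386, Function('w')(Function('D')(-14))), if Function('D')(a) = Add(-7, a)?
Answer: Rational(193601, 4) ≈ 48400.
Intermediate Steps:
Function('w')(s) = Add(9, Mul(Rational(-1, 4), s))
Add(48386, Function('w')(Function('D')(-14))) = Add(48386, Add(9, Mul(Rational(-1, 4), Add(-7, -14)))) = Add(48386, Add(9, Mul(Rational(-1, 4), -21))) = Add(48386, Add(9, Rational(21, 4))) = Add(48386, Rational(57, 4)) = Rational(193601, 4)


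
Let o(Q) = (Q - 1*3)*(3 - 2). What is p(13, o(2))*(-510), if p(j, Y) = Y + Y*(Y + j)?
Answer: 6630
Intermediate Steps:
o(Q) = -3 + Q (o(Q) = (Q - 3)*1 = (-3 + Q)*1 = -3 + Q)
p(13, o(2))*(-510) = ((-3 + 2)*(1 + (-3 + 2) + 13))*(-510) = -(1 - 1 + 13)*(-510) = -1*13*(-510) = -13*(-510) = 6630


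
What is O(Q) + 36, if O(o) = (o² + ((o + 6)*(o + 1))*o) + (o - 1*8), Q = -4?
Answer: 64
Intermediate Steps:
O(o) = -8 + o + o² + o*(1 + o)*(6 + o) (O(o) = (o² + ((6 + o)*(1 + o))*o) + (o - 8) = (o² + ((1 + o)*(6 + o))*o) + (-8 + o) = (o² + o*(1 + o)*(6 + o)) + (-8 + o) = -8 + o + o² + o*(1 + o)*(6 + o))
O(Q) + 36 = (-8 + (-4)³ + 7*(-4) + 8*(-4)²) + 36 = (-8 - 64 - 28 + 8*16) + 36 = (-8 - 64 - 28 + 128) + 36 = 28 + 36 = 64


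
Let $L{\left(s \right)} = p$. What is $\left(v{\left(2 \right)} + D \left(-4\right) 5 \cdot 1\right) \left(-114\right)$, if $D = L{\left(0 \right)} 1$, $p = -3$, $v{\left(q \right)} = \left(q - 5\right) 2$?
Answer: $-6156$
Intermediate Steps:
$v{\left(q \right)} = -10 + 2 q$ ($v{\left(q \right)} = \left(-5 + q\right) 2 = -10 + 2 q$)
$L{\left(s \right)} = -3$
$D = -3$ ($D = \left(-3\right) 1 = -3$)
$\left(v{\left(2 \right)} + D \left(-4\right) 5 \cdot 1\right) \left(-114\right) = \left(\left(-10 + 2 \cdot 2\right) - 3 \left(-4\right) 5 \cdot 1\right) \left(-114\right) = \left(\left(-10 + 4\right) - 3 \left(\left(-20\right) 1\right)\right) \left(-114\right) = \left(-6 - -60\right) \left(-114\right) = \left(-6 + 60\right) \left(-114\right) = 54 \left(-114\right) = -6156$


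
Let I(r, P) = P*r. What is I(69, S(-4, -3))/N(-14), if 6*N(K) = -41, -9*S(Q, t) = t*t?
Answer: 414/41 ≈ 10.098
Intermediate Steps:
S(Q, t) = -t**2/9 (S(Q, t) = -t*t/9 = -t**2/9)
N(K) = -41/6 (N(K) = (1/6)*(-41) = -41/6)
I(69, S(-4, -3))/N(-14) = (-1/9*(-3)**2*69)/(-41/6) = (-1/9*9*69)*(-6/41) = -1*69*(-6/41) = -69*(-6/41) = 414/41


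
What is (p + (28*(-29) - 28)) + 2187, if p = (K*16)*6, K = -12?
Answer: 195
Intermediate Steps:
p = -1152 (p = -12*16*6 = -192*6 = -1152)
(p + (28*(-29) - 28)) + 2187 = (-1152 + (28*(-29) - 28)) + 2187 = (-1152 + (-812 - 28)) + 2187 = (-1152 - 840) + 2187 = -1992 + 2187 = 195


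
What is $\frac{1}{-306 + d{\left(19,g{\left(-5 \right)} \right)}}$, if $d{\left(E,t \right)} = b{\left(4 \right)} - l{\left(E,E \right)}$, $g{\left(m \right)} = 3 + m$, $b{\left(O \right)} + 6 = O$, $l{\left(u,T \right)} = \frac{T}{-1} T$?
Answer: $\frac{1}{53} \approx 0.018868$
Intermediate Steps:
$l{\left(u,T \right)} = - T^{2}$ ($l{\left(u,T \right)} = T \left(-1\right) T = - T T = - T^{2}$)
$b{\left(O \right)} = -6 + O$
$d{\left(E,t \right)} = -2 + E^{2}$ ($d{\left(E,t \right)} = \left(-6 + 4\right) - - E^{2} = -2 + E^{2}$)
$\frac{1}{-306 + d{\left(19,g{\left(-5 \right)} \right)}} = \frac{1}{-306 - \left(2 - 19^{2}\right)} = \frac{1}{-306 + \left(-2 + 361\right)} = \frac{1}{-306 + 359} = \frac{1}{53}$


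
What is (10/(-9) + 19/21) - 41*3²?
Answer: -23260/63 ≈ -369.21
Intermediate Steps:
(10/(-9) + 19/21) - 41*3² = (10*(-⅑) + 19*(1/21)) - 41*9 = (-10/9 + 19/21) - 369 = -13/63 - 369 = -23260/63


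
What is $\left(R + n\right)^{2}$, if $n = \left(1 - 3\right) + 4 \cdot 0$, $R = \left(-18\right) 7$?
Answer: $16384$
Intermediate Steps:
$R = -126$
$n = -2$ ($n = -2 + 0 = -2$)
$\left(R + n\right)^{2} = \left(-126 - 2\right)^{2} = \left(-128\right)^{2} = 16384$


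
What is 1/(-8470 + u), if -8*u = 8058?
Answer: -4/37909 ≈ -0.00010552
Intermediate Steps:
u = -4029/4 (u = -⅛*8058 = -4029/4 ≈ -1007.3)
1/(-8470 + u) = 1/(-8470 - 4029/4) = 1/(-37909/4) = -4/37909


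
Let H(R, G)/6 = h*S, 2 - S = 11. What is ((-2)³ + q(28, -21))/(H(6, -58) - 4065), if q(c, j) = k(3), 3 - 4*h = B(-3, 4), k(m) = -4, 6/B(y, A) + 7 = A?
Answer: 8/2755 ≈ 0.0029038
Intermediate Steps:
B(y, A) = 6/(-7 + A)
S = -9 (S = 2 - 1*11 = 2 - 11 = -9)
h = 5/4 (h = ¾ - 3/(2*(-7 + 4)) = ¾ - 3/(2*(-3)) = ¾ - 3*(-1)/(2*3) = ¾ - ¼*(-2) = ¾ + ½ = 5/4 ≈ 1.2500)
q(c, j) = -4
H(R, G) = -135/2 (H(R, G) = 6*((5/4)*(-9)) = 6*(-45/4) = -135/2)
((-2)³ + q(28, -21))/(H(6, -58) - 4065) = ((-2)³ - 4)/(-135/2 - 4065) = (-8 - 4)/(-8265/2) = -12*(-2/8265) = 8/2755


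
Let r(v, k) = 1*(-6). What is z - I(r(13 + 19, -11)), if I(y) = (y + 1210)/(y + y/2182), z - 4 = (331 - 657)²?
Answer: 697341284/6549 ≈ 1.0648e+5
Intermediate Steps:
z = 106280 (z = 4 + (331 - 657)² = 4 + (-326)² = 4 + 106276 = 106280)
r(v, k) = -6
I(y) = 2182*(1210 + y)/(2183*y) (I(y) = (1210 + y)/(y + y*(1/2182)) = (1210 + y)/(y + y/2182) = (1210 + y)/((2183*y/2182)) = (1210 + y)*(2182/(2183*y)) = 2182*(1210 + y)/(2183*y))
z - I(r(13 + 19, -11)) = 106280 - 2182*(1210 - 6)/(2183*(-6)) = 106280 - 2182*(-1)*1204/(2183*6) = 106280 - 1*(-1313564/6549) = 106280 + 1313564/6549 = 697341284/6549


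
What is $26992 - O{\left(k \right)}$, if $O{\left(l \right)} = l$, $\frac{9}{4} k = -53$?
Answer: $\frac{243140}{9} \approx 27016.0$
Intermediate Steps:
$k = - \frac{212}{9}$ ($k = \frac{4}{9} \left(-53\right) = - \frac{212}{9} \approx -23.556$)
$26992 - O{\left(k \right)} = 26992 - - \frac{212}{9} = 26992 + \frac{212}{9} = \frac{243140}{9}$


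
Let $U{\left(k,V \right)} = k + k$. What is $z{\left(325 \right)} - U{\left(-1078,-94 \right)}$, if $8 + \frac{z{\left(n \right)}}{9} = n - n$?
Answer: $2084$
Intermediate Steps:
$U{\left(k,V \right)} = 2 k$
$z{\left(n \right)} = -72$ ($z{\left(n \right)} = -72 + 9 \left(n - n\right) = -72 + 9 \cdot 0 = -72 + 0 = -72$)
$z{\left(325 \right)} - U{\left(-1078,-94 \right)} = -72 - 2 \left(-1078\right) = -72 - -2156 = -72 + 2156 = 2084$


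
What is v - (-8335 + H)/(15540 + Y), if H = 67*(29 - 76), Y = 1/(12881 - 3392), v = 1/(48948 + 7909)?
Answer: 6195950041393/8384079831277 ≈ 0.73901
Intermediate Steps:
v = 1/56857 ≈ 1.7588e-5
Y = 1/9489 ≈ 0.00010539
H = -3149 (H = 67*(-47) = -3149)
v - (-8335 + H)/(15540 + Y) = 1/56857 - (-8335 - 3149)/(15540 + 1/9489) = 1/56857 - (-11484)/147459061/9489 = 1/56857 - (-11484)*9489/147459061 = 1/56857 - 1*(-108971676/147459061) = 1/56857 + 108971676/147459061 = 6195950041393/8384079831277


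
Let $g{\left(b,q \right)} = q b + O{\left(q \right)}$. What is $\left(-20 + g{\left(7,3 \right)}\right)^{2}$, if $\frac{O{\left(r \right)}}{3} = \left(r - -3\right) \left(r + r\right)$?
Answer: $11881$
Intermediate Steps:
$O{\left(r \right)} = 6 r \left(3 + r\right)$ ($O{\left(r \right)} = 3 \left(r - -3\right) \left(r + r\right) = 3 \left(r + \left(-2 + 5\right)\right) 2 r = 3 \left(r + 3\right) 2 r = 3 \left(3 + r\right) 2 r = 3 \cdot 2 r \left(3 + r\right) = 6 r \left(3 + r\right)$)
$g{\left(b,q \right)} = b q + 6 q \left(3 + q\right)$ ($g{\left(b,q \right)} = q b + 6 q \left(3 + q\right) = b q + 6 q \left(3 + q\right)$)
$\left(-20 + g{\left(7,3 \right)}\right)^{2} = \left(-20 + 3 \left(18 + 7 + 6 \cdot 3\right)\right)^{2} = \left(-20 + 3 \left(18 + 7 + 18\right)\right)^{2} = \left(-20 + 3 \cdot 43\right)^{2} = \left(-20 + 129\right)^{2} = 109^{2} = 11881$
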